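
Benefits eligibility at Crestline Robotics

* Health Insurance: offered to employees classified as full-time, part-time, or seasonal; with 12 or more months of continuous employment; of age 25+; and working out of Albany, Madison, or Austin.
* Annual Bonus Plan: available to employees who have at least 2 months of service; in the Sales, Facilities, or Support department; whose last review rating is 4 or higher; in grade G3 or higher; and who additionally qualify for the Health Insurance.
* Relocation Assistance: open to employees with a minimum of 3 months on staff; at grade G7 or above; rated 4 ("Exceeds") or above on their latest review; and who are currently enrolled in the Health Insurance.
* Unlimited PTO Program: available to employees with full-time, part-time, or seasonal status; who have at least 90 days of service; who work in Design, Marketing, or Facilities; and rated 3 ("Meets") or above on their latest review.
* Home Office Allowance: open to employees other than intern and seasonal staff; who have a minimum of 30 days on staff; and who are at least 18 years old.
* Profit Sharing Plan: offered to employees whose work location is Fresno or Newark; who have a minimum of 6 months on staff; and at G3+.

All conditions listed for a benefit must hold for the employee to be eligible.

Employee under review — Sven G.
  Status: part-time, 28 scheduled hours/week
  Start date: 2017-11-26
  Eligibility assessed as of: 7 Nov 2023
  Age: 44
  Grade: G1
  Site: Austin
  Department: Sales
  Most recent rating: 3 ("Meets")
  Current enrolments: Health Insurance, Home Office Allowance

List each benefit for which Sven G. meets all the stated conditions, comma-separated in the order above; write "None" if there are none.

Health Insurance, Home Office Allowance

Service from 2017-11-26 to 7 Nov 2023: 2172 days.
Health Insurance — status part-time ✓; service 2172 days ≥ 12 months (≈360 days) ✓; age 44 ≥ 25 ✓; site Austin ✓ → eligible.
Annual Bonus Plan — service 2172 days ≥ 2 months (≈60 days) ✓; dept Sales ✓; rating 3 < 4 ✗ → not eligible.
Relocation Assistance — service 2172 days ≥ 3 months (≈90 days) ✓; grade G1 < G7 ✗ → not eligible.
Unlimited PTO Program — status part-time ✓; service 2172 days ≥ 90 days ✓; dept Sales ✗ → not eligible.
Home Office Allowance — status part-time ✓ (not excluded); service 2172 days ≥ 30 days ✓; age 44 ≥ 18 ✓ → eligible.
Profit Sharing Plan — site Austin ✗ (not Fresno or Newark) → not eligible.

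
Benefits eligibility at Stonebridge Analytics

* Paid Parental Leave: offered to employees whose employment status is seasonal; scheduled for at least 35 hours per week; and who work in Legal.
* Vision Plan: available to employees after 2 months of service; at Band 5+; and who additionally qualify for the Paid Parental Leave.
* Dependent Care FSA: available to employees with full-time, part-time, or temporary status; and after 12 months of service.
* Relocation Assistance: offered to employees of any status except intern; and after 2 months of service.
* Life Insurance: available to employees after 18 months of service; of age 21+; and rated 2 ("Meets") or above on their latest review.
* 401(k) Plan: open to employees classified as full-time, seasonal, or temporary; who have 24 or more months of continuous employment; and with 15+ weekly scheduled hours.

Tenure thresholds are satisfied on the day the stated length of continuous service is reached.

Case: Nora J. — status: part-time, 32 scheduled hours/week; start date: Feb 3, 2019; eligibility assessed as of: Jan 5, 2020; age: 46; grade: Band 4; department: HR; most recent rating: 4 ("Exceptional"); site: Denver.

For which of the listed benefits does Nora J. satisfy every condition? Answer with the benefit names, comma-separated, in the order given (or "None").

Service from Feb 3, 2019 to Jan 5, 2020: 336 days.
Paid Parental Leave — status part-time ✗ (requires seasonal) → not eligible.
Vision Plan — service 336 days ≥ 2 months (≈60 days) ✓; grade Band 4 < Band 5 ✗ → not eligible.
Dependent Care FSA — status part-time ✓; service 336 days < 12 months (≈360 days) ✗ → not eligible.
Relocation Assistance — status part-time ✓ (not excluded); service 336 days ≥ 2 months (≈60 days) ✓ → eligible.
Life Insurance — service 336 days < 18 months (≈540 days) ✗ → not eligible.
401(k) Plan — status part-time ✗ (requires full-time, seasonal, or temporary) → not eligible.

Relocation Assistance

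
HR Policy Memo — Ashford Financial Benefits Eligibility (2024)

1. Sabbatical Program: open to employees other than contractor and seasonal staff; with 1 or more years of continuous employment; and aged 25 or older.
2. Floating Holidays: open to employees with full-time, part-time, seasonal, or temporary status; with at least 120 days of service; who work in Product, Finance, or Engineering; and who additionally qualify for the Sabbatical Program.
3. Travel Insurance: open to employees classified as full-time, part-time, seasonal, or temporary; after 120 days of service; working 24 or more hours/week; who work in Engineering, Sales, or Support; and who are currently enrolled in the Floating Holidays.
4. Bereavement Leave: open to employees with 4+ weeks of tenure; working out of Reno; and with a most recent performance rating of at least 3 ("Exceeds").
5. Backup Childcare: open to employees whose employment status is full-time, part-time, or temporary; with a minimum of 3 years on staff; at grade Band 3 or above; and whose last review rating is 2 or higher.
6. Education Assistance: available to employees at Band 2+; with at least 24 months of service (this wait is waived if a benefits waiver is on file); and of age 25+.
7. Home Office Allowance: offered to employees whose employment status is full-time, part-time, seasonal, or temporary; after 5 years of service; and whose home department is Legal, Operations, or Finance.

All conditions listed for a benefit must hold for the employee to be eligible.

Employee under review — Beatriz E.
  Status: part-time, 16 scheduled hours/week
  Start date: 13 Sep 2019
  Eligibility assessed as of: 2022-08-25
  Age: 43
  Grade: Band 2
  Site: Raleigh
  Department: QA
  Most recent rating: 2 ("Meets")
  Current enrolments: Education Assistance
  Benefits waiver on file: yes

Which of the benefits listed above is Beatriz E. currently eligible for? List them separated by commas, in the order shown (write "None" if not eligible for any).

Service from 13 Sep 2019 to 2022-08-25: 1077 days.
Sabbatical Program — status part-time ✓ (not excluded); service 1077 days ≥ 1 year (≈365 days) ✓; age 43 ≥ 25 ✓ → eligible.
Floating Holidays — status part-time ✓; service 1077 days ≥ 120 days ✓; dept QA ✗ → not eligible.
Travel Insurance — status part-time ✓; service 1077 days ≥ 120 days ✓; 16 hrs/wk < 24 ✗ → not eligible.
Bereavement Leave — service 1077 days ≥ 4 weeks (≈28 days) ✓; site Raleigh ✗ (not Reno) → not eligible.
Backup Childcare — status part-time ✓; service 1077 days < 3 years (≈1095 days) ✗ → not eligible.
Education Assistance — grade Band 2 ≥ Band 2 ✓; benefits waiver on file ✓; age 43 ≥ 25 ✓ → eligible.
Home Office Allowance — status part-time ✓; service 1077 days < 5 years (≈1825 days) ✗ → not eligible.

Sabbatical Program, Education Assistance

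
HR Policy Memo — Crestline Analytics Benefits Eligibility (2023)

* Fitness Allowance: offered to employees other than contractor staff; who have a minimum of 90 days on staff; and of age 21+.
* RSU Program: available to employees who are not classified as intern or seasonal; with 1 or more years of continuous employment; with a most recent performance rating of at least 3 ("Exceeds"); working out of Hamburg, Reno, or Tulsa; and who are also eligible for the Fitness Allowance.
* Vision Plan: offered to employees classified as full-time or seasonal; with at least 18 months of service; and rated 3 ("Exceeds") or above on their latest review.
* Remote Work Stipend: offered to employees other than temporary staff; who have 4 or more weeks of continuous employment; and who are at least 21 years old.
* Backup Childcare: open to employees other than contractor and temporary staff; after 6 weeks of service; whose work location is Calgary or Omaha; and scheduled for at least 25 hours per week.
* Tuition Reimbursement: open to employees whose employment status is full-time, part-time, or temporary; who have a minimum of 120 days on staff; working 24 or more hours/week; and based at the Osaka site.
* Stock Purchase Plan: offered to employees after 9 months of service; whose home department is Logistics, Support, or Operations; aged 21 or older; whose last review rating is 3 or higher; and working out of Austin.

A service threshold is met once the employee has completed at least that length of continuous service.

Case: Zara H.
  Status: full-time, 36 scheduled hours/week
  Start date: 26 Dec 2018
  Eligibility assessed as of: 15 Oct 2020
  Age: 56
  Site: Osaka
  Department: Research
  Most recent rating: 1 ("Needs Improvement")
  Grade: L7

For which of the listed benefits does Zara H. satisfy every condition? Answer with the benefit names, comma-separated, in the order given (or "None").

Service from 26 Dec 2018 to 15 Oct 2020: 659 days.
Fitness Allowance — status full-time ✓ (not excluded); service 659 days ≥ 90 days ✓; age 56 ≥ 21 ✓ → eligible.
RSU Program — status full-time ✓ (not excluded); service 659 days ≥ 1 year (≈365 days) ✓; rating 1 < 3 ✗ → not eligible.
Vision Plan — status full-time ✓; service 659 days ≥ 18 months (≈540 days) ✓; rating 1 < 3 ✗ → not eligible.
Remote Work Stipend — status full-time ✓ (not excluded); service 659 days ≥ 4 weeks (≈28 days) ✓; age 56 ≥ 21 ✓ → eligible.
Backup Childcare — status full-time ✓ (not excluded); service 659 days ≥ 6 weeks (≈42 days) ✓; site Osaka ✗ (not Calgary or Omaha) → not eligible.
Tuition Reimbursement — status full-time ✓; service 659 days ≥ 120 days ✓; 36 hrs/wk ≥ 24 ✓; site Osaka ✓ → eligible.
Stock Purchase Plan — service 659 days ≥ 9 months (≈270 days) ✓; dept Research ✗ → not eligible.

Fitness Allowance, Remote Work Stipend, Tuition Reimbursement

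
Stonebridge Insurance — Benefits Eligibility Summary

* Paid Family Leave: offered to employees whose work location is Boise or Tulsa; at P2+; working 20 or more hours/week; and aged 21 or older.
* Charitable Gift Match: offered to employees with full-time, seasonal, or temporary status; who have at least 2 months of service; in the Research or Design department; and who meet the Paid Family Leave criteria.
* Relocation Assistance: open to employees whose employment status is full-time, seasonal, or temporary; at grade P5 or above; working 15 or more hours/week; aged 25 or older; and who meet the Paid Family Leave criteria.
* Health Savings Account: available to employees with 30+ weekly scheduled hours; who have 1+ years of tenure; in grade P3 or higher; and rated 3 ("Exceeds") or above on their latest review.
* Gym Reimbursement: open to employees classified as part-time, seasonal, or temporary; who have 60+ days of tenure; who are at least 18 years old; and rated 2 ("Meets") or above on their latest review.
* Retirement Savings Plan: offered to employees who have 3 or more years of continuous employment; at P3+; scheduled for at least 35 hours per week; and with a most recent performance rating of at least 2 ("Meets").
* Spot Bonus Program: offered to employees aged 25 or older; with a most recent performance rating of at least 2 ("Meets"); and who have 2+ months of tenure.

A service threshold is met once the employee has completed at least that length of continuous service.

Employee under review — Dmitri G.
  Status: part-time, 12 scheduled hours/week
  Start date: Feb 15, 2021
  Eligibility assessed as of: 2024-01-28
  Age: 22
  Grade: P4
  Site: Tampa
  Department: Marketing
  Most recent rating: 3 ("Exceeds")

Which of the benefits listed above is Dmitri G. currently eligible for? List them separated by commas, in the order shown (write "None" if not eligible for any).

Service from Feb 15, 2021 to 2024-01-28: 1077 days.
Paid Family Leave — site Tampa ✗ (not Boise or Tulsa) → not eligible.
Charitable Gift Match — status part-time ✗ (requires full-time, seasonal, or temporary) → not eligible.
Relocation Assistance — status part-time ✗ (requires full-time, seasonal, or temporary) → not eligible.
Health Savings Account — 12 hrs/wk < 30 ✗ → not eligible.
Gym Reimbursement — status part-time ✓; service 1077 days ≥ 60 days ✓; age 22 ≥ 18 ✓; rating 3 ≥ 2 ✓ → eligible.
Retirement Savings Plan — service 1077 days < 3 years (≈1095 days) ✗ → not eligible.
Spot Bonus Program — age 22 < 25 ✗ → not eligible.

Gym Reimbursement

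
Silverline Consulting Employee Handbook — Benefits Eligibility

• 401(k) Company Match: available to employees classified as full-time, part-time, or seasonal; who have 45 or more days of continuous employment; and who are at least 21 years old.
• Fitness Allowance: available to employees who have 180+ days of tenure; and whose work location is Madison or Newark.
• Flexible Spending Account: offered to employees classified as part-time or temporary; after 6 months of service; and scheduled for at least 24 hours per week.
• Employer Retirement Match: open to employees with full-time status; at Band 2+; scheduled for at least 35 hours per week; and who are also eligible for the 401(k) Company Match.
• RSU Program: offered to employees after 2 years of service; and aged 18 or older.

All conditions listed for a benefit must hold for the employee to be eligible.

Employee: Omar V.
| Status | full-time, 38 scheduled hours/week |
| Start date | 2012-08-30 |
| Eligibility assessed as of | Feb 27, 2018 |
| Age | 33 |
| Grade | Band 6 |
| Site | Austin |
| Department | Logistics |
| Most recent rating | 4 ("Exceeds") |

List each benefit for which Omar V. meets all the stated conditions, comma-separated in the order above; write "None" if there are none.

Service from 2012-08-30 to Feb 27, 2018: 2007 days.
401(k) Company Match — status full-time ✓; service 2007 days ≥ 45 days ✓; age 33 ≥ 21 ✓ → eligible.
Fitness Allowance — service 2007 days ≥ 180 days ✓; site Austin ✗ (not Madison or Newark) → not eligible.
Flexible Spending Account — status full-time ✗ (requires part-time or temporary) → not eligible.
Employer Retirement Match — status full-time ✓; grade Band 6 ≥ Band 2 ✓; 38 hrs/wk ≥ 35 ✓; eligible for 401(k) Company Match ✓ → eligible.
RSU Program — service 2007 days ≥ 2 years (≈730 days) ✓; age 33 ≥ 18 ✓ → eligible.

401(k) Company Match, Employer Retirement Match, RSU Program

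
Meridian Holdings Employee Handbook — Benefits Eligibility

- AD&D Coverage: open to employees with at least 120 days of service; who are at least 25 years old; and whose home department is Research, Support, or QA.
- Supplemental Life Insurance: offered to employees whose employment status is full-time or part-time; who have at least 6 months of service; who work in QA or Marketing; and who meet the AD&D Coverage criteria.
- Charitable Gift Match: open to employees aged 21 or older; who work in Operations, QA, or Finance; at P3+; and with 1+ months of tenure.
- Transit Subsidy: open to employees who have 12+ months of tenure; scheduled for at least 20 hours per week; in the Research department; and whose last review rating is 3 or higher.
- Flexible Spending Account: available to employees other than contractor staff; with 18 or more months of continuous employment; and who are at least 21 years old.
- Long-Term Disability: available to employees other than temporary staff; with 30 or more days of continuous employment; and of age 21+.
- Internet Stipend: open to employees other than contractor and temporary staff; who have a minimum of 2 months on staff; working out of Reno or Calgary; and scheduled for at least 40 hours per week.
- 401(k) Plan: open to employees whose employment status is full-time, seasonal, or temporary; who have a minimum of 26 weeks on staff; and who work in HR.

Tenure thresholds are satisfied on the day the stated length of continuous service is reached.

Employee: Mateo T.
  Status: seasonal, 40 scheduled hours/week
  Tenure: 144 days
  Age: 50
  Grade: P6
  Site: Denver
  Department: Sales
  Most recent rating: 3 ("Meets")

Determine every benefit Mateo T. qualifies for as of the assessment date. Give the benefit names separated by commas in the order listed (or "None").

Long-Term Disability

AD&D Coverage — service 144 days ≥ 120 days ✓; age 50 ≥ 25 ✓; dept Sales ✗ → not eligible.
Supplemental Life Insurance — status seasonal ✗ (requires full-time or part-time) → not eligible.
Charitable Gift Match — age 50 ≥ 21 ✓; dept Sales ✗ → not eligible.
Transit Subsidy — service 144 days < 12 months (≈360 days) ✗ → not eligible.
Flexible Spending Account — status seasonal ✓ (not excluded); service 144 days < 18 months (≈540 days) ✗ → not eligible.
Long-Term Disability — status seasonal ✓ (not excluded); service 144 days ≥ 30 days ✓; age 50 ≥ 21 ✓ → eligible.
Internet Stipend — status seasonal ✓ (not excluded); service 144 days ≥ 2 months (≈60 days) ✓; site Denver ✗ (not Reno or Calgary) → not eligible.
401(k) Plan — status seasonal ✓; service 144 days < 26 weeks (≈182 days) ✗ → not eligible.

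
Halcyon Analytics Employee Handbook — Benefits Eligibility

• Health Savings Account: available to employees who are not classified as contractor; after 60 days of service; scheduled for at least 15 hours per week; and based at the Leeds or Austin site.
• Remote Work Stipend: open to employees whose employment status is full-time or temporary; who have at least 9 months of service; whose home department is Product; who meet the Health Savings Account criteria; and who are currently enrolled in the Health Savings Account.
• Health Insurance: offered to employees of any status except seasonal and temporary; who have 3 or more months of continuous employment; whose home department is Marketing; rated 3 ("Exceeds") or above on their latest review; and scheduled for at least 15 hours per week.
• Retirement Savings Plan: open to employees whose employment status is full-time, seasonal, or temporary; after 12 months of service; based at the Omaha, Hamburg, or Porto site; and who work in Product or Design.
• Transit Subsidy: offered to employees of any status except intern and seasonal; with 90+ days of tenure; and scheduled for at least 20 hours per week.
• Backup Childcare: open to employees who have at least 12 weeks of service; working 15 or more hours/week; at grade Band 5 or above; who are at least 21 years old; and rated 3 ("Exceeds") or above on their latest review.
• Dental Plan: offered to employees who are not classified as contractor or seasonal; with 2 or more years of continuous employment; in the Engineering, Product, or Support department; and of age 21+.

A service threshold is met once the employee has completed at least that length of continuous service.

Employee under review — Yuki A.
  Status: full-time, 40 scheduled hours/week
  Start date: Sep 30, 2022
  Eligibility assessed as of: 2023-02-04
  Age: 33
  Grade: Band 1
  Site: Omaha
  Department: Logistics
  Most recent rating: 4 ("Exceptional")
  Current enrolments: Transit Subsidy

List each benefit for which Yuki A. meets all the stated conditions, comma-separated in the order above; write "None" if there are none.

Service from Sep 30, 2022 to 2023-02-04: 127 days.
Health Savings Account — status full-time ✓ (not excluded); service 127 days ≥ 60 days ✓; 40 hrs/wk ≥ 15 ✓; site Omaha ✗ (not Leeds or Austin) → not eligible.
Remote Work Stipend — status full-time ✓; service 127 days < 9 months (≈270 days) ✗ → not eligible.
Health Insurance — status full-time ✓ (not excluded); service 127 days ≥ 3 months (≈90 days) ✓; dept Logistics ✗ → not eligible.
Retirement Savings Plan — status full-time ✓; service 127 days < 12 months (≈360 days) ✗ → not eligible.
Transit Subsidy — status full-time ✓ (not excluded); service 127 days ≥ 90 days ✓; 40 hrs/wk ≥ 20 ✓ → eligible.
Backup Childcare — service 127 days ≥ 12 weeks (≈84 days) ✓; 40 hrs/wk ≥ 15 ✓; grade Band 1 < Band 5 ✗ → not eligible.
Dental Plan — status full-time ✓ (not excluded); service 127 days < 2 years (≈730 days) ✗ → not eligible.

Transit Subsidy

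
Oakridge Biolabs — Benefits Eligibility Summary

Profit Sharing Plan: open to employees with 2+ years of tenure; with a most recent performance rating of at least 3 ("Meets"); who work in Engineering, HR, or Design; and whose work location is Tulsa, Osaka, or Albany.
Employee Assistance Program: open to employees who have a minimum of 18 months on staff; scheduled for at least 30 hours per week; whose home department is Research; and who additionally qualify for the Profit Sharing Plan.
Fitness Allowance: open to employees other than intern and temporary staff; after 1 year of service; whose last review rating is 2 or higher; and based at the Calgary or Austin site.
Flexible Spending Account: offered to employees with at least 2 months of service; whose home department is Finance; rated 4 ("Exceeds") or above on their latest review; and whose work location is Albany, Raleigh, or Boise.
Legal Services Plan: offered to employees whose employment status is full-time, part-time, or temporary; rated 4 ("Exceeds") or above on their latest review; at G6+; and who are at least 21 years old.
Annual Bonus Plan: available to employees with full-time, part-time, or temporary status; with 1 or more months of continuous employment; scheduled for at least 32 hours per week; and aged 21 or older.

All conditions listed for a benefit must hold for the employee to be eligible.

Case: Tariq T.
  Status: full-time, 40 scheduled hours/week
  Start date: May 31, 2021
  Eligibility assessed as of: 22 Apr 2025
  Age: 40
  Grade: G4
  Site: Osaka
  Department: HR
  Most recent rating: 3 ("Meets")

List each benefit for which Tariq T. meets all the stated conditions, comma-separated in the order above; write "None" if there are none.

Profit Sharing Plan, Annual Bonus Plan

Service from May 31, 2021 to 22 Apr 2025: 1422 days.
Profit Sharing Plan — service 1422 days ≥ 2 years (≈730 days) ✓; rating 3 ≥ 3 ✓; dept HR ✓; site Osaka ✓ → eligible.
Employee Assistance Program — service 1422 days ≥ 18 months (≈540 days) ✓; 40 hrs/wk ≥ 30 ✓; dept HR ✗ → not eligible.
Fitness Allowance — status full-time ✓ (not excluded); service 1422 days ≥ 1 year (≈365 days) ✓; rating 3 ≥ 2 ✓; site Osaka ✗ (not Calgary or Austin) → not eligible.
Flexible Spending Account — service 1422 days ≥ 2 months (≈60 days) ✓; dept HR ✗ → not eligible.
Legal Services Plan — status full-time ✓; rating 3 < 4 ✗ → not eligible.
Annual Bonus Plan — status full-time ✓; service 1422 days ≥ 1 month (≈30 days) ✓; 40 hrs/wk ≥ 32 ✓; age 40 ≥ 21 ✓ → eligible.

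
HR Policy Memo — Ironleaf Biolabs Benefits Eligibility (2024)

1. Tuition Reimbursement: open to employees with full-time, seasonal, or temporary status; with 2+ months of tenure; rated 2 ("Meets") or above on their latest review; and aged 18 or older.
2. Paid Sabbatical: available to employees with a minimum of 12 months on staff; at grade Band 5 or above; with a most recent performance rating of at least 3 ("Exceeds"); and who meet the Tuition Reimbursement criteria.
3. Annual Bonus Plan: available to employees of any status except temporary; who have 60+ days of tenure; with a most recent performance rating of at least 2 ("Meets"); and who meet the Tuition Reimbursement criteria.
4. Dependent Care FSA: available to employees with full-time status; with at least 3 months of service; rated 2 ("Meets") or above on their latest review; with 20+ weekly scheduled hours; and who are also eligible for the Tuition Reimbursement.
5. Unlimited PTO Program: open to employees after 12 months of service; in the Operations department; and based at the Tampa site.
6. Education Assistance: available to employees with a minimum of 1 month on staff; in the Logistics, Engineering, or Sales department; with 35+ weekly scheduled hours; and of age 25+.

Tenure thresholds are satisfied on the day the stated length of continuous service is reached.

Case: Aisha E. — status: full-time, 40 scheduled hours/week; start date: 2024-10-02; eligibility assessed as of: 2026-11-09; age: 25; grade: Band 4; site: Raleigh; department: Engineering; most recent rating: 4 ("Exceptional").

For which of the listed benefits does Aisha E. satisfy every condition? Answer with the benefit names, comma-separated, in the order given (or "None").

Service from 2024-10-02 to 2026-11-09: 768 days.
Tuition Reimbursement — status full-time ✓; service 768 days ≥ 2 months (≈60 days) ✓; rating 4 ≥ 2 ✓; age 25 ≥ 18 ✓ → eligible.
Paid Sabbatical — service 768 days ≥ 12 months (≈360 days) ✓; grade Band 4 < Band 5 ✗ → not eligible.
Annual Bonus Plan — status full-time ✓ (not excluded); service 768 days ≥ 60 days ✓; rating 4 ≥ 2 ✓; eligible for Tuition Reimbursement ✓ → eligible.
Dependent Care FSA — status full-time ✓; service 768 days ≥ 3 months (≈90 days) ✓; rating 4 ≥ 2 ✓; 40 hrs/wk ≥ 20 ✓; eligible for Tuition Reimbursement ✓ → eligible.
Unlimited PTO Program — service 768 days ≥ 12 months (≈360 days) ✓; dept Engineering ✗ → not eligible.
Education Assistance — service 768 days ≥ 1 month (≈30 days) ✓; dept Engineering ✓; 40 hrs/wk ≥ 35 ✓; age 25 ≥ 25 ✓ → eligible.

Tuition Reimbursement, Annual Bonus Plan, Dependent Care FSA, Education Assistance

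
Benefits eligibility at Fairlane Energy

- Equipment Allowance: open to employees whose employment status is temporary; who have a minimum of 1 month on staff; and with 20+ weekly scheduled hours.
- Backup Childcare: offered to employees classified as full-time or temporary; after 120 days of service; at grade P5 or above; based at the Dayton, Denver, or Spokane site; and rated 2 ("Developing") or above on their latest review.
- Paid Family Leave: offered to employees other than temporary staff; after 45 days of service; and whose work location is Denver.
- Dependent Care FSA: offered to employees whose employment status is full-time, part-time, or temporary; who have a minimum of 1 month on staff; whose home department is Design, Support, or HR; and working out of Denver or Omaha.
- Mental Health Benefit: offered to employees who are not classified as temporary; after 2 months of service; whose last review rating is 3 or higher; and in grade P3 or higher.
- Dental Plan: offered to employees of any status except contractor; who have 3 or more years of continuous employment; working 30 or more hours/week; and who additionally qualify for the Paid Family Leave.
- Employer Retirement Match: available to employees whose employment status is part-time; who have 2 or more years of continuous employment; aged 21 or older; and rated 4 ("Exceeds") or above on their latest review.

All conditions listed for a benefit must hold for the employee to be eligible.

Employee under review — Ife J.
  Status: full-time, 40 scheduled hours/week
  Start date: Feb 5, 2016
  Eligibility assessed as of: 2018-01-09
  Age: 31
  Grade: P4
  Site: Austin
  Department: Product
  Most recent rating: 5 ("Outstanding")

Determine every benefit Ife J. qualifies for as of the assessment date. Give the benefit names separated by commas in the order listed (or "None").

Service from Feb 5, 2016 to 2018-01-09: 704 days.
Equipment Allowance — status full-time ✗ (requires temporary) → not eligible.
Backup Childcare — status full-time ✓; service 704 days ≥ 120 days ✓; grade P4 < P5 ✗ → not eligible.
Paid Family Leave — status full-time ✓ (not excluded); service 704 days ≥ 45 days ✓; site Austin ✗ (not Denver) → not eligible.
Dependent Care FSA — status full-time ✓; service 704 days ≥ 1 month (≈30 days) ✓; dept Product ✗ → not eligible.
Mental Health Benefit — status full-time ✓ (not excluded); service 704 days ≥ 2 months (≈60 days) ✓; rating 5 ≥ 3 ✓; grade P4 ≥ P3 ✓ → eligible.
Dental Plan — status full-time ✓ (not excluded); service 704 days < 3 years (≈1095 days) ✗ → not eligible.
Employer Retirement Match — status full-time ✗ (requires part-time) → not eligible.

Mental Health Benefit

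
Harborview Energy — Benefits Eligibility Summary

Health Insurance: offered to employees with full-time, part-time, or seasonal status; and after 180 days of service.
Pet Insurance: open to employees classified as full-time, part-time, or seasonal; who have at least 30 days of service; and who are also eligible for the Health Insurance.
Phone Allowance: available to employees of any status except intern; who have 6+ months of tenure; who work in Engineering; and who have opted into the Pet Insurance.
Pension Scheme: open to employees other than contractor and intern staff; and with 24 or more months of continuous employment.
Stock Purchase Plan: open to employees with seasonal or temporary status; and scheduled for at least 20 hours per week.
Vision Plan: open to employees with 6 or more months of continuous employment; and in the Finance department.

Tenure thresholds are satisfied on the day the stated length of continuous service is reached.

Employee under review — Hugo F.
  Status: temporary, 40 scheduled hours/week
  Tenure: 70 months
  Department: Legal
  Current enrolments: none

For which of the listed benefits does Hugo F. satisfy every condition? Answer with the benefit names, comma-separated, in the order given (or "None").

Health Insurance — status temporary ✗ (requires full-time, part-time, or seasonal) → not eligible.
Pet Insurance — status temporary ✗ (requires full-time, part-time, or seasonal) → not eligible.
Phone Allowance — status temporary ✓ (not excluded); service 70 months ≥ 6 months ✓; dept Legal ✗ → not eligible.
Pension Scheme — status temporary ✓ (not excluded); service 70 months ≥ 24 months ✓ → eligible.
Stock Purchase Plan — status temporary ✓; 40 hrs/wk ≥ 20 ✓ → eligible.
Vision Plan — service 70 months ≥ 6 months ✓; dept Legal ✗ → not eligible.

Pension Scheme, Stock Purchase Plan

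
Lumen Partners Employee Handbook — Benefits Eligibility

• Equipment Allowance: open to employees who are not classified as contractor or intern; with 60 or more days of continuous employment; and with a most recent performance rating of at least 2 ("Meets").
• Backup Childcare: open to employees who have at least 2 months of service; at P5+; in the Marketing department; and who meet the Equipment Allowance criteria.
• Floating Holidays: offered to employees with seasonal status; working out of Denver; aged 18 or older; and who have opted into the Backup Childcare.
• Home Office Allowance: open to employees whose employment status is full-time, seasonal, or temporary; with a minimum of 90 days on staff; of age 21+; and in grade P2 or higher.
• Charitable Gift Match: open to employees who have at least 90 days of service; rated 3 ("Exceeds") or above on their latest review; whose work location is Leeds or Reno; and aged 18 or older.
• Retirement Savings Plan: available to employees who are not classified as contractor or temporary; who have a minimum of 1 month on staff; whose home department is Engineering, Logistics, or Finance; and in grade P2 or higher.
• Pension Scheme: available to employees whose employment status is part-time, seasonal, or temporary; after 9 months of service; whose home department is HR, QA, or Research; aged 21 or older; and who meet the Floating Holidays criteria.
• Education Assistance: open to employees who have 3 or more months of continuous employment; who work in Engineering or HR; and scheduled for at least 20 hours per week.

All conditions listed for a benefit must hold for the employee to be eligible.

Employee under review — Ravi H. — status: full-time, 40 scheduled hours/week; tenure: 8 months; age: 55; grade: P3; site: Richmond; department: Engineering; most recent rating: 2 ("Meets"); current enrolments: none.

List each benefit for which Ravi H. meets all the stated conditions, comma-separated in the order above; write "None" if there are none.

Equipment Allowance, Home Office Allowance, Retirement Savings Plan, Education Assistance

Equipment Allowance — status full-time ✓ (not excluded); service 8 months ≥ 60 days ✓; rating 2 ≥ 2 ✓ → eligible.
Backup Childcare — service 8 months ≥ 2 months ✓; grade P3 < P5 ✗ → not eligible.
Floating Holidays — status full-time ✗ (requires seasonal) → not eligible.
Home Office Allowance — status full-time ✓; service 8 months ≥ 90 days ✓; age 55 ≥ 21 ✓; grade P3 ≥ P2 ✓ → eligible.
Charitable Gift Match — service 8 months ≥ 90 days ✓; rating 2 < 3 ✗ → not eligible.
Retirement Savings Plan — status full-time ✓ (not excluded); service 8 months ≥ 1 month ✓; dept Engineering ✓; grade P3 ≥ P2 ✓ → eligible.
Pension Scheme — status full-time ✗ (requires part-time, seasonal, or temporary) → not eligible.
Education Assistance — service 8 months ≥ 3 months ✓; dept Engineering ✓; 40 hrs/wk ≥ 20 ✓ → eligible.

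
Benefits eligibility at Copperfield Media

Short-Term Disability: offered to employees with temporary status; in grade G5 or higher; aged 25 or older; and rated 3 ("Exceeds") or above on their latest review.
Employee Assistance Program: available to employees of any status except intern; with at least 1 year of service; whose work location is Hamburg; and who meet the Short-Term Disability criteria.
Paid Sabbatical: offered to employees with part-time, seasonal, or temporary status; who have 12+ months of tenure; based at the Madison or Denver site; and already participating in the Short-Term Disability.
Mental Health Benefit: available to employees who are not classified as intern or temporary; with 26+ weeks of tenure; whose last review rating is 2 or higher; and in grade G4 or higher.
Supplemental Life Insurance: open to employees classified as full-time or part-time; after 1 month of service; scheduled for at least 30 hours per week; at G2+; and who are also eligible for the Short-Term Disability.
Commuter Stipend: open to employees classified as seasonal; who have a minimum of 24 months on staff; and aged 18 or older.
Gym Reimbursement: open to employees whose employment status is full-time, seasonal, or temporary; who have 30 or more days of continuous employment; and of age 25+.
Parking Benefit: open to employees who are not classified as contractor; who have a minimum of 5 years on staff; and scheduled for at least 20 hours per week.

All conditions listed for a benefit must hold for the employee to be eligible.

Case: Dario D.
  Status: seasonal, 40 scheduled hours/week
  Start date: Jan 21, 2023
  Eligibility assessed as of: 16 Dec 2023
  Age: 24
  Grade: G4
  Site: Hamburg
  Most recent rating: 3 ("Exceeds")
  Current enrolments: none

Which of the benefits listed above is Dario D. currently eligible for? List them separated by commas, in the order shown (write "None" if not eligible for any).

Mental Health Benefit

Service from Jan 21, 2023 to 16 Dec 2023: 329 days.
Short-Term Disability — status seasonal ✗ (requires temporary) → not eligible.
Employee Assistance Program — status seasonal ✓ (not excluded); service 329 days < 1 year (≈365 days) ✗ → not eligible.
Paid Sabbatical — status seasonal ✓; service 329 days < 12 months (≈360 days) ✗ → not eligible.
Mental Health Benefit — status seasonal ✓ (not excluded); service 329 days ≥ 26 weeks (≈182 days) ✓; rating 3 ≥ 2 ✓; grade G4 ≥ G4 ✓ → eligible.
Supplemental Life Insurance — status seasonal ✗ (requires full-time or part-time) → not eligible.
Commuter Stipend — status seasonal ✓; service 329 days < 24 months (≈720 days) ✗ → not eligible.
Gym Reimbursement — status seasonal ✓; service 329 days ≥ 30 days ✓; age 24 < 25 ✗ → not eligible.
Parking Benefit — status seasonal ✓ (not excluded); service 329 days < 5 years (≈1825 days) ✗ → not eligible.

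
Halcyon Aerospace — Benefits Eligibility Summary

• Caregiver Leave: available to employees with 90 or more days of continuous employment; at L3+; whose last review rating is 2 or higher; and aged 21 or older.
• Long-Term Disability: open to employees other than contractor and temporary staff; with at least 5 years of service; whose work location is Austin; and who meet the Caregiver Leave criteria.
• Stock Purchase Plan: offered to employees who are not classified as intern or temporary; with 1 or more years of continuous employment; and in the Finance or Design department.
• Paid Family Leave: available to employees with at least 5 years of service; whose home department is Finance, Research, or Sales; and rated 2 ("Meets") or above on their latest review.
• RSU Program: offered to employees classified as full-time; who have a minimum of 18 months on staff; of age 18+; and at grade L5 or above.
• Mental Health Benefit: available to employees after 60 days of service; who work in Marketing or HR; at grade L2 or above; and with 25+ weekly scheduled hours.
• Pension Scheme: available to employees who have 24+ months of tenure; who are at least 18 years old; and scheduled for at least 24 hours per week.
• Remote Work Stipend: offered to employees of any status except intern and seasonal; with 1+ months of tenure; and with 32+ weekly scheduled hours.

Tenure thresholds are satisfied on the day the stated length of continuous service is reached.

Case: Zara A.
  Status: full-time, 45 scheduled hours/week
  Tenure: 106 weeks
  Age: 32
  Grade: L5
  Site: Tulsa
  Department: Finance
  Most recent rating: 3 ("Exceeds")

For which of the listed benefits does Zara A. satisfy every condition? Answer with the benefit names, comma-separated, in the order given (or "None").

Caregiver Leave — service 106 weeks ≥ 90 days ✓; grade L5 ≥ L3 ✓; rating 3 ≥ 2 ✓; age 32 ≥ 21 ✓ → eligible.
Long-Term Disability — status full-time ✓ (not excluded); service 106 weeks < 5 years (≈1825 days) ✗ → not eligible.
Stock Purchase Plan — status full-time ✓ (not excluded); service 106 weeks ≥ 1 year (≈365 days) ✓; dept Finance ✓ → eligible.
Paid Family Leave — service 106 weeks < 5 years (≈1825 days) ✗ → not eligible.
RSU Program — status full-time ✓; service 106 weeks ≥ 18 months (≈540 days) ✓; age 32 ≥ 18 ✓; grade L5 ≥ L5 ✓ → eligible.
Mental Health Benefit — service 106 weeks ≥ 60 days ✓; dept Finance ✗ → not eligible.
Pension Scheme — service 106 weeks ≥ 24 months (≈720 days) ✓; age 32 ≥ 18 ✓; 45 hrs/wk ≥ 24 ✓ → eligible.
Remote Work Stipend — status full-time ✓ (not excluded); service 106 weeks ≥ 1 month (≈30 days) ✓; 45 hrs/wk ≥ 32 ✓ → eligible.

Caregiver Leave, Stock Purchase Plan, RSU Program, Pension Scheme, Remote Work Stipend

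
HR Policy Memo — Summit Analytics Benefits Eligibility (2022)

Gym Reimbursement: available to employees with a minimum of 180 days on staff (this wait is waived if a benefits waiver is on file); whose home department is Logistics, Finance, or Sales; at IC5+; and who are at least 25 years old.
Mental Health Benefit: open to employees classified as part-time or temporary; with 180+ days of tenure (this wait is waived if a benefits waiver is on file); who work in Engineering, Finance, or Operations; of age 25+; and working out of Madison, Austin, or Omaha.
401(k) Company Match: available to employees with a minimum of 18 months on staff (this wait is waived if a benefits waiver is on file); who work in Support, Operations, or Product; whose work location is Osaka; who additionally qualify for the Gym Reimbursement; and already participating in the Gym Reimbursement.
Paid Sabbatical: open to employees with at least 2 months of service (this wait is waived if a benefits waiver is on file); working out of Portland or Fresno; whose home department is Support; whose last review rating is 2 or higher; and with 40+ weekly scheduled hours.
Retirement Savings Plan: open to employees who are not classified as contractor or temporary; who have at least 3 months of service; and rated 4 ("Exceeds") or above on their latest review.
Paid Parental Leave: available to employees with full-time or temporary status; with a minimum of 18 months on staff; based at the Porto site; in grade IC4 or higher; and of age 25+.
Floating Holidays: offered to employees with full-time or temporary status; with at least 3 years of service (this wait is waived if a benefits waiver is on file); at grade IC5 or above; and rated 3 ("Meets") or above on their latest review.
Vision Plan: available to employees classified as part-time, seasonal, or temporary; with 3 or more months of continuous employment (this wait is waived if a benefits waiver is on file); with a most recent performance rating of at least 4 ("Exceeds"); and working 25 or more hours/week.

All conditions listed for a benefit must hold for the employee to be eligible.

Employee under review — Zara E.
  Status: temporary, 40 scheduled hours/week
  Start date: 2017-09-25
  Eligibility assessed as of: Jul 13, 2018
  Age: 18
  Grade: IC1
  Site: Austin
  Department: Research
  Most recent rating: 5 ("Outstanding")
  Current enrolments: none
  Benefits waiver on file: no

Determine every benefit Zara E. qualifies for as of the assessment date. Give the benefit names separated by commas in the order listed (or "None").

Vision Plan

Service from 2017-09-25 to Jul 13, 2018: 291 days.
Gym Reimbursement — no waiver, service 291 days ≥ 180 days ✓; dept Research ✗ → not eligible.
Mental Health Benefit — status temporary ✓; no waiver, service 291 days ≥ 180 days ✓; dept Research ✗ → not eligible.
401(k) Company Match — no waiver, service 291 days < 18 months (≈540 days) ✗ → not eligible.
Paid Sabbatical — no waiver, service 291 days ≥ 2 months (≈60 days) ✓; site Austin ✗ (not Portland or Fresno) → not eligible.
Retirement Savings Plan — status temporary ✗ (excluded) → not eligible.
Paid Parental Leave — status temporary ✓; service 291 days < 18 months (≈540 days) ✗ → not eligible.
Floating Holidays — status temporary ✓; no waiver, service 291 days < 3 years (≈1095 days) ✗ → not eligible.
Vision Plan — status temporary ✓; no waiver, service 291 days ≥ 3 months (≈90 days) ✓; rating 5 ≥ 4 ✓; 40 hrs/wk ≥ 25 ✓ → eligible.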